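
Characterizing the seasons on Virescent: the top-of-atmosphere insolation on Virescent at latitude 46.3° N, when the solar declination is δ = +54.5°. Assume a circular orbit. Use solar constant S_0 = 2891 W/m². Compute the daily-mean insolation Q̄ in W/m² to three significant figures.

cos h₀ = −tan(+46.3°) tan(+54.500°) = -1.4671 ≤ −1 ⇒ polar day, h₀ = π.
Bracket: h₀ sin ϕ sin δ + cos ϕ cos δ sin h₀ = 3.1416×0.72297×0.81412 + 0.69088×0.58070×0.00000 = 1.849097 + 0.000000 = 1.849097.
Q̄ = (S_0/π) × [bracket] = (2891/π) × 1.849097 = 1702 W/m².

Q̄ ≈ 1.70e+03 W/m²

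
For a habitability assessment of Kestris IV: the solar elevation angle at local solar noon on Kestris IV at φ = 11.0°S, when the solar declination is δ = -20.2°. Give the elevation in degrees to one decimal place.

80.8°

At local noon the hour angle is zero, so the zenith angle equals |φ − δ| = |-11.0° − (-20.200°)| = 9.200°.
Elevation = 90° − 9.200° = 80.8°.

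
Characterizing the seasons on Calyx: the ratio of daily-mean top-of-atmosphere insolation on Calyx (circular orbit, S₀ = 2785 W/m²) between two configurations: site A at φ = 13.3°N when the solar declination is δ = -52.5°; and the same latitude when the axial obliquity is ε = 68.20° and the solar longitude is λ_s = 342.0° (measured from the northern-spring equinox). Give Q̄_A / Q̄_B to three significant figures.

— Configuration A (φ=+13.3°):
cos H₀ = −tan(+13.3°) tan(-52.500°) = 0.3081, H₀ = 1.2576 rad.
Bracket: H₀ sin φ sin δ + cos φ cos δ sin H₀ = 1.2576×0.23005×-0.79335 + 0.97318×0.60876×0.95136 = -0.229525 + 0.563617 = 0.334092.
Q̄ = (S₀/π) × [bracket] = (2785/π) × 0.334092 = 296.17 W/m².
— Configuration B (φ=+13.3°):
Solar declination: sin δ = sin ε · sin λ_s = sin 68.20° × sin 342.0° = -0.28692, so δ = -16.674°.
cos H₀ = −tan(+13.3°) tan(-16.674°) = 0.0708, H₀ = 1.4999 rad.
Bracket: H₀ sin φ sin δ + cos φ cos δ sin H₀ = 1.4999×0.23005×-0.28692 + 0.97318×0.95796×0.99749 = -0.099002 + 0.929928 = 0.830926.
Q̄ = (S₀/π) × [bracket] = (2785/π) × 0.830926 = 736.61 W/m².
Ratio Q̄_A / Q̄_B = 296.17 / 736.61 = 0.4021.

Q̄_A / Q̄_B ≈ 0.402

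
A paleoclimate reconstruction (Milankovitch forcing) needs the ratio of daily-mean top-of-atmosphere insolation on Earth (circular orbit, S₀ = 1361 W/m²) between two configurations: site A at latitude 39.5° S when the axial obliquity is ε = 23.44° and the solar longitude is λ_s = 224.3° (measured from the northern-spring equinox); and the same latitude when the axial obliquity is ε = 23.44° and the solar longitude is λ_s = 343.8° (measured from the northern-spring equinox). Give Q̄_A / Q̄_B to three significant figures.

Q̄_A / Q̄_B ≈ 1.18

— Configuration A (φ=-39.5°):
Solar declination: sin δ = sin ε · sin λ_s = sin 23.44° × sin 224.3° = -0.27782, so δ = -16.130°.
cos H₀ = −tan(-39.5°) tan(-16.130°) = -0.2384, H₀ = 1.8115 rad.
Bracket: H₀ sin φ sin δ + cos φ cos δ sin H₀ = 1.8115×-0.63608×-0.27782 + 0.77162×0.96063×0.97117 = 0.320121 + 0.719871 = 1.039992.
Q̄ = (S₀/π) × [bracket] = (1361/π) × 1.039992 = 450.55 W/m².
— Configuration B (φ=-39.5°):
Solar declination: sin δ = sin ε · sin λ_s = sin 23.44° × sin 343.8° = -0.11098, so δ = -6.372°.
cos H₀ = −tan(-39.5°) tan(-6.372°) = -0.0921, H₀ = 1.6630 rad.
Bracket: H₀ sin φ sin δ + cos φ cos δ sin H₀ = 1.6630×-0.63608×-0.11098 + 0.77162×0.99382×0.99575 = 0.117395 + 0.763592 = 0.880987.
Q̄ = (S₀/π) × [bracket] = (1361/π) × 0.880987 = 381.66 W/m².
Ratio Q̄_A / Q̄_B = 450.55 / 381.66 = 1.181.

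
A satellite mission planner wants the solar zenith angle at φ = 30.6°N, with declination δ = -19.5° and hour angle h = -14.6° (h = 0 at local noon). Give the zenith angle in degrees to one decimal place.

θ_z = 52.0°

cos θ_z = sin φ sin δ + cos φ cos δ cos h = -0.169922 + 0.785171 = 0.615249.
θ_z = arccos(0.615249) = 52.0°.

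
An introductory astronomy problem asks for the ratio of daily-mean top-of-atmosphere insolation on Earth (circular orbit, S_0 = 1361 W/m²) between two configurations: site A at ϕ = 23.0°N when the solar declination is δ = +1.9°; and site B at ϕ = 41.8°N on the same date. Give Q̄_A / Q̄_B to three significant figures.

Q̄_A / Q̄_B ≈ 1.21

— Configuration A (ϕ=+23.0°):
cos h₀ = −tan(+23.0°) tan(+1.900°) = -0.0141, h₀ = 1.5849 rad.
Bracket: h₀ sin ϕ sin δ + cos ϕ cos δ sin h₀ = 1.5849×0.39073×0.03316 + 0.92050×0.99945×0.99990 = 0.020535 + 0.919902 = 0.940437.
Q̄ = (S_0/π) × [bracket] = (1361/π) × 0.940437 = 407.42 W/m².
— Configuration B (ϕ=+41.8°):
cos h₀ = −tan(+41.8°) tan(+1.900°) = -0.0297, h₀ = 1.6005 rad.
Bracket: h₀ sin ϕ sin δ + cos ϕ cos δ sin h₀ = 1.6005×0.66653×0.03316 + 0.74548×0.99945×0.99956 = 0.035374 + 0.744742 = 0.780116.
Q̄ = (S_0/π) × [bracket] = (1361/π) × 0.780116 = 337.96 W/m².
Ratio Q̄_A / Q̄_B = 407.42 / 337.96 = 1.206.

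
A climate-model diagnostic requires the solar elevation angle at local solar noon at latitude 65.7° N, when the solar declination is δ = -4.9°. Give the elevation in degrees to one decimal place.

At local noon the hour angle is zero, so the zenith angle equals |ϕ − δ| = |+65.7° − (-4.900°)| = 70.600°.
Elevation = 90° − 70.600° = 19.4°.

19.4°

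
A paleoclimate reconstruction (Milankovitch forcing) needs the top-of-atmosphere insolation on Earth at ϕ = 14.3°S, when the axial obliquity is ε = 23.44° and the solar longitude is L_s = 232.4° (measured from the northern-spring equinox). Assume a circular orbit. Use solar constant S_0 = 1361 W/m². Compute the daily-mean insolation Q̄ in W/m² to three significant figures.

Solar declination: sin δ = sin ε · sin L_s = sin 23.44° × sin 232.4° = -0.31516, so δ = -18.371°.
cos h₀ = −tan(-14.3°) tan(-18.371°) = -0.0846, h₀ = 1.6555 rad.
Bracket: h₀ sin ϕ sin δ + cos ϕ cos δ sin h₀ = 1.6555×-0.24700×-0.31516 + 0.96902×0.94904×0.99641 = 0.128872 + 0.916337 = 1.045209.
Q̄ = (S_0/π) × [bracket] = (1361/π) × 1.045209 = 452.8 W/m².

Q̄ ≈ 453 W/m²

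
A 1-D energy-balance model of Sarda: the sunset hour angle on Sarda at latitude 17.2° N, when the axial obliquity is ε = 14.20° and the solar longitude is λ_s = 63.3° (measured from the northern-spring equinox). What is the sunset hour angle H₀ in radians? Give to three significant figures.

Solar declination: sin δ = sin ε · sin λ_s = sin 14.20° × sin 63.3° = 0.21915, so δ = +12.659°.
cos H₀ = −tan φ · tan δ = −tan(+17.2°) × tan(+12.659°) = -0.0695, so H₀ = 1.6404 rad = 93.99°.

H₀ = 1.64 rad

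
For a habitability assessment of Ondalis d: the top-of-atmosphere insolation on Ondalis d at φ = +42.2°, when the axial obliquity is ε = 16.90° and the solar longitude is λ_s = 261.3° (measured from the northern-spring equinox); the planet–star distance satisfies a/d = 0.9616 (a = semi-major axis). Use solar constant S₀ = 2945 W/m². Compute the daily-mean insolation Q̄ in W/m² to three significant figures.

Q̄ ≈ 375 W/m²

Solar declination: sin δ = sin ε · sin λ_s = sin 16.90° × sin 261.3° = -0.28736, so δ = -16.700°.
cos H₀ = −tan(+42.2°) tan(-16.700°) = 0.2720, H₀ = 1.2953 rad.
Bracket: H₀ sin φ sin δ + cos φ cos δ sin H₀ = 1.2953×0.67172×-0.28736 + 0.74080×0.95782×0.96229 = -0.250026 + 0.682796 = 0.432770.
Inverse-square distance factor (a/d)² = 0.9616² = 0.924675.
Q̄ = (S₀/π) × 0.924675 × [bracket] = (2945/π) × 0.924675 × 0.432770 = 375.1 W/m².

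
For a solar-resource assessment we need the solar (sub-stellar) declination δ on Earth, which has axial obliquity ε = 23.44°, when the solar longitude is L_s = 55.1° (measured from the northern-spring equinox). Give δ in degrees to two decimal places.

δ = +19.04°

sin δ = sin ε · sin L_s = sin 23.44° × sin 55.1° = 0.326247.
δ = arcsin(0.326247) = +19.04°.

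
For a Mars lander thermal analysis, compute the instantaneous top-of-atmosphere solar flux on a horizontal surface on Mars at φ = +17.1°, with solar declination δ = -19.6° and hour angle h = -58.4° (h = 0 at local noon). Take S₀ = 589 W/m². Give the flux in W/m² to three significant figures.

220 W/m²

cos θ_z = sin φ sin δ + cos φ cos δ cos h = -0.098636 + 0.471803 = 0.373167.
Flux = S₀ · cos θ_z = 589 × 0.373167 = 219.8 W/m².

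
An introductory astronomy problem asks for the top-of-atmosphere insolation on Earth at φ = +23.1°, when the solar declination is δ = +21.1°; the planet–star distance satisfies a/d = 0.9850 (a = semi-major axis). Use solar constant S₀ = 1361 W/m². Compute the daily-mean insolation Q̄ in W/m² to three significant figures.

Q̄ ≈ 459 W/m²

cos H₀ = −tan(+23.1°) tan(+21.100°) = -0.1646, H₀ = 1.7361 rad.
Bracket: H₀ sin φ sin δ + cos φ cos δ sin H₀ = 1.7361×0.39234×0.36000 + 0.91982×0.93295×0.98636 = 0.245211 + 0.846441 = 1.091652.
Inverse-square distance factor (a/d)² = 0.9850² = 0.970225.
Q̄ = (S₀/π) × 0.970225 × [bracket] = (1361/π) × 0.970225 × 1.091652 = 458.8 W/m².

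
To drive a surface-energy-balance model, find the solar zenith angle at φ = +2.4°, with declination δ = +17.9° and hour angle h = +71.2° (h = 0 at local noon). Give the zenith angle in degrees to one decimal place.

θ_z = 71.4°

cos θ_z = sin φ sin δ + cos φ cos δ cos h = 0.012871 + 0.306397 = 0.319268.
θ_z = arccos(0.319268) = 71.4°.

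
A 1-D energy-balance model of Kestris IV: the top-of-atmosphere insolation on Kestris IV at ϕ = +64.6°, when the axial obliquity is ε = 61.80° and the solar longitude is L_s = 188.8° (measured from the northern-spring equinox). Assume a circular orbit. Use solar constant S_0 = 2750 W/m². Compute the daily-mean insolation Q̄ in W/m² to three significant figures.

Solar declination: sin δ = sin ε · sin L_s = sin 61.80° × sin 188.8° = -0.13483, so δ = -7.749°.
cos h₀ = −tan(+64.6°) tan(-7.749°) = 0.2866, h₀ = 1.2802 rad.
Bracket: h₀ sin ϕ sin δ + cos ϕ cos δ sin h₀ = 1.2802×0.90334×-0.13483 + 0.42894×0.99087×0.95806 = -0.155925 + 0.407198 = 0.251273.
Q̄ = (S_0/π) × [bracket] = (2750/π) × 0.251273 = 220.0 W/m².

Q̄ ≈ 220 W/m²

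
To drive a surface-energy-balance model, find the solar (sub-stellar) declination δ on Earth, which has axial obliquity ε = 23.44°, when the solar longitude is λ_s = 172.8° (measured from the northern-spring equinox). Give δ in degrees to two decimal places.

sin δ = sin ε · sin λ_s = sin 23.44° × sin 172.8° = 0.049856.
δ = arcsin(0.049856) = +2.86°.

δ = +2.86°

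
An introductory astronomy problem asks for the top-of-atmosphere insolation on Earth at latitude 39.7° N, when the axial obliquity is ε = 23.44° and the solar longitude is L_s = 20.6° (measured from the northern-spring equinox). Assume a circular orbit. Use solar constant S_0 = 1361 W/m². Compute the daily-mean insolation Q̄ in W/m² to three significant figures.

Q̄ ≈ 393 W/m²

Solar declination: sin δ = sin ε · sin L_s = sin 23.44° × sin 20.6° = 0.13996, so δ = +8.045°.
cos h₀ = −tan(+39.7°) tan(+8.045°) = -0.1174, h₀ = 1.6884 rad.
Bracket: h₀ sin ϕ sin δ + cos ϕ cos δ sin h₀ = 1.6884×0.63877×0.13996 + 0.76940×0.99016×0.99309 = 0.150947 + 0.756565 = 0.907512.
Q̄ = (S_0/π) × [bracket] = (1361/π) × 0.907512 = 393.2 W/m².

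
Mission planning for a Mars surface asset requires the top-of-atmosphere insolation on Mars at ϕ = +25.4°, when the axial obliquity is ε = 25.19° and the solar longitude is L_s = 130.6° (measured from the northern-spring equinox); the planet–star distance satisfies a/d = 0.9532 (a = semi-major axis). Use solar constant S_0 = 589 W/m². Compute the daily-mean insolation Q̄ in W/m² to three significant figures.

Q̄ ≈ 185 W/m²

Solar declination: sin δ = sin ε · sin L_s = sin 25.19° × sin 130.6° = 0.32316, so δ = +18.854°.
cos h₀ = −tan(+25.4°) tan(+18.854°) = -0.1621, h₀ = 1.7337 rad.
Bracket: h₀ sin ϕ sin δ + cos ϕ cos δ sin h₀ = 1.7337×0.42894×0.32316 + 0.90334×0.94634×0.98677 = 0.240319 + 0.843557 = 1.083876.
Inverse-square distance factor (a/d)² = 0.9532² = 0.908590.
Q̄ = (S_0/π) × 0.908590 × [bracket] = (589/π) × 0.908590 × 1.083876 = 184.6 W/m².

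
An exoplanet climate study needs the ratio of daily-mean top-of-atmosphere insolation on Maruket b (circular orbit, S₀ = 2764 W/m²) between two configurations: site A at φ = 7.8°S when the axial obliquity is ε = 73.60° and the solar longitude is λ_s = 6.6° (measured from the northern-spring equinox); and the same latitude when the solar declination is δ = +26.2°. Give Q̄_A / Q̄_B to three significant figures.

Q̄_A / Q̄_B ≈ 1.21

— Configuration A (φ=-7.8°):
Solar declination: sin δ = sin ε · sin λ_s = sin 73.60° × sin 6.6° = 0.11026, so δ = +6.330°.
cos H₀ = −tan(-7.8°) tan(+6.330°) = 0.0152, H₀ = 1.5556 rad.
Bracket: H₀ sin φ sin δ + cos φ cos δ sin H₀ = 1.5556×-0.13572×0.11026 + 0.99075×0.99390×0.99988 = -0.023279 + 0.984588 = 0.961309.
Q̄ = (S₀/π) × [bracket] = (2764/π) × 0.961309 = 845.77 W/m².
— Configuration B (φ=-7.8°):
cos H₀ = −tan(-7.8°) tan(+26.200°) = 0.0674, H₀ = 1.5033 rad.
Bracket: H₀ sin φ sin δ + cos φ cos δ sin H₀ = 1.5033×-0.13572×0.44151 + 0.99075×0.89726×0.99773 = -0.090080 + 0.886942 = 0.796862.
Q̄ = (S₀/π) × [bracket] = (2764/π) × 0.796862 = 701.09 W/m².
Ratio Q̄_A / Q̄_B = 845.77 / 701.09 = 1.206.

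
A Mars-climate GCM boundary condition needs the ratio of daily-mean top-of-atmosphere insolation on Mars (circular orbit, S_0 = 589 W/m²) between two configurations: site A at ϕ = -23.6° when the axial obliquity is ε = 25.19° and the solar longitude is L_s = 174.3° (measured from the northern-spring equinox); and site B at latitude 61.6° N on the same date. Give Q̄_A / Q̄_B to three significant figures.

— Configuration A (ϕ=-23.6°):
Solar declination: sin δ = sin ε · sin L_s = sin 25.19° × sin 174.3° = 0.04227, so δ = +2.423°.
cos h₀ = −tan(-23.6°) tan(+2.423°) = 0.0185, h₀ = 1.5523 rad.
Bracket: h₀ sin ϕ sin δ + cos ϕ cos δ sin h₀ = 1.5523×-0.40035×0.04227 + 0.91636×0.99911×0.99983 = -0.026269 + 0.915389 = 0.889120.
Q̄ = (S_0/π) × [bracket] = (589/π) × 0.889120 = 166.70 W/m².
— Configuration B (ϕ=+61.6°):
cos h₀ = −tan(+61.6°) tan(+2.423°) = -0.0783, h₀ = 1.6491 rad.
Bracket: h₀ sin ϕ sin δ + cos ϕ cos δ sin h₀ = 1.6491×0.87965×0.04227 + 0.47562×0.99911×0.99693 = 0.061318 + 0.473738 = 0.535056.
Q̄ = (S_0/π) × [bracket] = (589/π) × 0.535056 = 100.31 W/m².
Ratio Q̄_A / Q̄_B = 166.70 / 100.31 = 1.662.

Q̄_A / Q̄_B ≈ 1.66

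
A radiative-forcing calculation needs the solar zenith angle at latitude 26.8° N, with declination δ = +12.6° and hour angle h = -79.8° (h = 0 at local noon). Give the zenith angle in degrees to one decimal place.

θ_z = 75.4°

cos θ_z = sin φ sin δ + cos φ cos δ cos h = 0.098356 + 0.154257 = 0.252613.
θ_z = arccos(0.252613) = 75.4°.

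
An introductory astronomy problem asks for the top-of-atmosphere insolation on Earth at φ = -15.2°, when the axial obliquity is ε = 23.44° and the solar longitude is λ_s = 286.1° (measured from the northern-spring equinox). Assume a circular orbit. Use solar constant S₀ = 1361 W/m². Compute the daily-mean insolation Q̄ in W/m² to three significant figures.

Q̄ ≈ 457 W/m²

Solar declination: sin δ = sin ε · sin λ_s = sin 23.44° × sin 286.1° = -0.38219, so δ = -22.469°.
cos H₀ = −tan(-15.2°) tan(-22.469°) = -0.1124, H₀ = 1.6834 rad.
Bracket: H₀ sin φ sin δ + cos φ cos δ sin H₀ = 1.6834×-0.26219×-0.38219 + 0.96502×0.92409×0.99367 = 0.168687 + 0.886120 = 1.054807.
Q̄ = (S₀/π) × [bracket] = (1361/π) × 1.054807 = 457.0 W/m².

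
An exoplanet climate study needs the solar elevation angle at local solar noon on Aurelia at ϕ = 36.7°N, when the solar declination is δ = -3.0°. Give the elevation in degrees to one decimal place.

At local noon the hour angle is zero, so the zenith angle equals |ϕ − δ| = |+36.7° − (-3.000°)| = 39.700°.
Elevation = 90° − 39.700° = 50.3°.

50.3°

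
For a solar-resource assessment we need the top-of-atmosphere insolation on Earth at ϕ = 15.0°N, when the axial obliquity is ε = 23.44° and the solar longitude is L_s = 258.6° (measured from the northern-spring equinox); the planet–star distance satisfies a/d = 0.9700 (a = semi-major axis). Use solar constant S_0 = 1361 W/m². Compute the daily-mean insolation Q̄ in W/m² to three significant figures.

Solar declination: sin δ = sin ε · sin L_s = sin 23.44° × sin 258.6° = -0.38994, so δ = -22.951°.
cos h₀ = −tan(+15.0°) tan(-22.951°) = 0.1135, h₀ = 1.4571 rad.
Bracket: h₀ sin ϕ sin δ + cos ϕ cos δ sin h₀ = 1.4571×0.25882×-0.38994 + 0.96593×0.92084×0.99354 = -0.147057 + 0.883721 = 0.736664.
Inverse-square distance factor (a/d)² = 0.9700² = 0.940900.
Q̄ = (S_0/π) × 0.940900 × [bracket] = (1361/π) × 0.940900 × 0.736664 = 300.3 W/m².

Q̄ ≈ 300 W/m²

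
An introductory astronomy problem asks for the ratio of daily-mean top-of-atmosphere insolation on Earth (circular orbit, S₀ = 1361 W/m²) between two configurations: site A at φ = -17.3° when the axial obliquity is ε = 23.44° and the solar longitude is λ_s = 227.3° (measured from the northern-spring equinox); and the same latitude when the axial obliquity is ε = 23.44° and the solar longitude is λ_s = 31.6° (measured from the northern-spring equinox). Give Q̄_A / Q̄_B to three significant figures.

— Configuration A (φ=-17.3°):
Solar declination: sin δ = sin ε · sin λ_s = sin 23.44° × sin 227.3° = -0.29234, so δ = -16.998°.
cos H₀ = −tan(-17.3°) tan(-16.998°) = -0.0952, H₀ = 1.6662 rad.
Bracket: H₀ sin φ sin δ + cos φ cos δ sin H₀ = 1.6662×-0.29737×-0.29234 + 0.95476×0.95631×0.99546 = 0.144848 + 0.908901 = 1.053749.
Q̄ = (S₀/π) × [bracket] = (1361/π) × 1.053749 = 456.50 W/m².
— Configuration B (φ=-17.3°):
Solar declination: sin δ = sin ε · sin λ_s = sin 23.44° × sin 31.6° = 0.20844, so δ = +12.031°.
cos H₀ = −tan(-17.3°) tan(+12.031°) = 0.0664, H₀ = 1.5044 rad.
Bracket: H₀ sin φ sin δ + cos φ cos δ sin H₀ = 1.5044×-0.29737×0.20844 + 0.95476×0.97804×0.99779 = -0.093248 + 0.931730 = 0.838482.
Q̄ = (S₀/π) × [bracket] = (1361/π) × 0.838482 = 363.25 W/m².
Ratio Q̄_A / Q̄_B = 456.50 / 363.25 = 1.257.

Q̄_A / Q̄_B ≈ 1.26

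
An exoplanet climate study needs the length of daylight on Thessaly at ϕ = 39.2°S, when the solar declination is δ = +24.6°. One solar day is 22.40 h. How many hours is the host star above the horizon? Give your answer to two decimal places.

cos h₀ = −tan ϕ · tan δ = −tan(-39.2°) × tan(+24.600°) = 0.3734, so h₀ = 1.1881 rad = 68.07°.
Daylight = 2h₀/(2π) × 22.40 h = (1.1881/π) × 22.40 = 8.47 h.

8.47 h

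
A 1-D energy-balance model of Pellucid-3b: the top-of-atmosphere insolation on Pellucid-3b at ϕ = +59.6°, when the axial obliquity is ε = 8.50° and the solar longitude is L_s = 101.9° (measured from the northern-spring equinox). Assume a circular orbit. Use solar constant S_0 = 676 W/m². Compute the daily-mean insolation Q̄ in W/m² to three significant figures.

Solar declination: sin δ = sin ε · sin L_s = sin 8.50° × sin 101.9° = 0.14463, so δ = +8.316°.
cos h₀ = −tan(+59.6°) tan(+8.316°) = -0.2491, h₀ = 1.8226 rad.
Bracket: h₀ sin ϕ sin δ + cos ϕ cos δ sin h₀ = 1.8226×0.86251×0.14463 + 0.50603×0.98949×0.96847 = 0.227360 + 0.484924 = 0.712284.
Q̄ = (S_0/π) × [bracket] = (676/π) × 0.712284 = 153.3 W/m².

Q̄ ≈ 153 W/m²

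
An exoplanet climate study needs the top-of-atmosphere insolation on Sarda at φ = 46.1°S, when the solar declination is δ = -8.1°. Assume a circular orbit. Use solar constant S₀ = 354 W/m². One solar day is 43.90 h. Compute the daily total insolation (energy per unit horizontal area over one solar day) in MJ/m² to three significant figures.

15.2 MJ/m²

cos H₀ = −tan(-46.1°) tan(-8.100°) = -0.1479, H₀ = 1.7192 rad.
Bracket: H₀ sin φ sin δ + cos φ cos δ sin H₀ = 1.7192×-0.72055×-0.14090 + 0.69340×0.99002×0.98900 = 0.174543 + 0.678929 = 0.853472.
Q̄ = (S₀/π) × [bracket] = (354/π) × 0.853472 = 96.171 W/m².
Daily total = Q̄ × 43.90 h × 3600 s/h = 96.171 × 43.90 × 3600 / 10⁶ = 15.20 MJ/m².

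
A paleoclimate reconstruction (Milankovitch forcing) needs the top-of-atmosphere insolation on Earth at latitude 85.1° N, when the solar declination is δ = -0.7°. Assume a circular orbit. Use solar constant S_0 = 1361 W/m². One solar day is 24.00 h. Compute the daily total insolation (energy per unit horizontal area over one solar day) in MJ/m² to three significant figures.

2.51 MJ/m²

cos h₀ = −tan(+85.1°) tan(-0.700°) = 0.1425, h₀ = 1.4278 rad.
Bracket: h₀ sin ϕ sin δ + cos ϕ cos δ sin h₀ = 1.4278×0.99635×-0.01222 + 0.08542×0.99993×0.98979 = -0.017384 + 0.084542 = 0.067158.
Q̄ = (S_0/π) × [bracket] = (1361/π) × 0.067158 = 29.094 W/m².
Daily total = Q̄ × 24.00 h × 3600 s/h = 29.094 × 24.00 × 3600 / 10⁶ = 2.514 MJ/m².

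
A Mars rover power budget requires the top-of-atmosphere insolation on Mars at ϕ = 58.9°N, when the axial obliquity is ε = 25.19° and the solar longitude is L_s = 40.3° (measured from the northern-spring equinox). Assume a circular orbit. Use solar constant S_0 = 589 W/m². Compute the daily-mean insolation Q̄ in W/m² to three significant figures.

Solar declination: sin δ = sin ε · sin L_s = sin 25.19° × sin 40.3° = 0.27529, so δ = +15.979°.
cos h₀ = −tan(+58.9°) tan(+15.979°) = -0.4747, h₀ = 2.0654 rad.
Bracket: h₀ sin ϕ sin δ + cos ϕ cos δ sin h₀ = 2.0654×0.85627×0.27529 + 0.51653×0.96136×0.88015 = 0.486861 + 0.437057 = 0.923918.
Q̄ = (S_0/π) × [bracket] = (589/π) × 0.923918 = 173.2 W/m².

Q̄ ≈ 173 W/m²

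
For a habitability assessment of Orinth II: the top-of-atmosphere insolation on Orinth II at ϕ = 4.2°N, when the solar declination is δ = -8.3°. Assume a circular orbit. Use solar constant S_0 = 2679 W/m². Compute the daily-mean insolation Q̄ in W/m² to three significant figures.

cos h₀ = −tan(+4.2°) tan(-8.300°) = 0.0107, h₀ = 1.5601 rad.
Bracket: h₀ sin ϕ sin δ + cos ϕ cos δ sin h₀ = 1.5601×0.07324×-0.14436 + 0.99731×0.98953×0.99994 = -0.016495 + 0.986809 = 0.970314.
Q̄ = (S_0/π) × [bracket] = (2679/π) × 0.970314 = 827.4 W/m².

Q̄ ≈ 827 W/m²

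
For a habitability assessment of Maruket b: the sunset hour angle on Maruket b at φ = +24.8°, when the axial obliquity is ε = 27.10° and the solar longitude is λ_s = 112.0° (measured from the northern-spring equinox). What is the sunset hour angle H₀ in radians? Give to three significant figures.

H₀ = 1.79 rad

Solar declination: sin δ = sin ε · sin λ_s = sin 27.10° × sin 112.0° = 0.42237, so δ = +24.985°.
cos H₀ = −tan φ · tan δ = −tan(+24.8°) × tan(+24.985°) = -0.2153, so H₀ = 1.7878 rad = 102.43°.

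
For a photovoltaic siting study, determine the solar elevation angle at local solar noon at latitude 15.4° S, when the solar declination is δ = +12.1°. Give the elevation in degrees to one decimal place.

62.5°

At local noon the hour angle is zero, so the zenith angle equals |φ − δ| = |-15.4° − (+12.100°)| = 27.500°.
Elevation = 90° − 27.500° = 62.5°.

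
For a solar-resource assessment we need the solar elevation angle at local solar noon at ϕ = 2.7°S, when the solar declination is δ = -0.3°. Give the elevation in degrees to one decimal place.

At local noon the hour angle is zero, so the zenith angle equals |ϕ − δ| = |-2.7° − (-0.300°)| = 2.400°.
Elevation = 90° − 2.400° = 87.6°.

87.6°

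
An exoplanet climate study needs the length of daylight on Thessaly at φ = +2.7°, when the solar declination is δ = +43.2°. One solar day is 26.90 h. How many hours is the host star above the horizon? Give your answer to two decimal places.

cos H₀ = −tan φ · tan δ = −tan(+2.7°) × tan(+43.200°) = -0.0443, so H₀ = 1.6151 rad = 92.54°.
Daylight = 2H₀/(2π) × 26.90 h = (1.6151/π) × 26.90 = 13.83 h.

13.83 h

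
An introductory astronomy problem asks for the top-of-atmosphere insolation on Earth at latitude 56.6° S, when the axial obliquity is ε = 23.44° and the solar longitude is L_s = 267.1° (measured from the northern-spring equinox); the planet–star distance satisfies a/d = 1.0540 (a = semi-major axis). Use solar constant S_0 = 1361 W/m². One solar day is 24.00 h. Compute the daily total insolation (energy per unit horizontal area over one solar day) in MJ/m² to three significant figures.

47.4 MJ/m²

Solar declination: sin δ = sin ε · sin L_s = sin 23.44° × sin 267.1° = -0.39728, so δ = -23.408°.
cos h₀ = −tan(-56.6°) tan(-23.408°) = -0.6565, h₀ = 2.2870 rad.
Bracket: h₀ sin ϕ sin δ + cos ϕ cos δ sin h₀ = 2.2870×-0.83485×-0.39728 + 0.55048×0.91770×0.75429 = 0.758527 + 0.381049 = 1.139576.
Inverse-square distance factor (a/d)² = 1.0540² = 1.110916.
Q̄ = (S_0/π) × 1.110916 × [bracket] = (1361/π) × 1.110916 × 1.139576 = 548.44 W/m².
Daily total = Q̄ × 24.00 h × 3600 s/h = 548.44 × 24.00 × 3600 / 10⁶ = 47.39 MJ/m².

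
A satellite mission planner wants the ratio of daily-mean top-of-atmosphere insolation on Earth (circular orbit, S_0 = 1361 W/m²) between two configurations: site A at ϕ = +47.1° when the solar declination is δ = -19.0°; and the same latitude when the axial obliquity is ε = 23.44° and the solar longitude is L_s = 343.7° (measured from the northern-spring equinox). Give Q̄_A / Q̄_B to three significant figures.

— Configuration A (ϕ=+47.1°):
cos h₀ = −tan(+47.1°) tan(-19.000°) = 0.3705, h₀ = 1.1912 rad.
Bracket: h₀ sin ϕ sin δ + cos ϕ cos δ sin h₀ = 1.1912×0.73254×-0.32557 + 0.68072×0.94552×0.92882 = -0.284093 + 0.597820 = 0.313727.
Q̄ = (S_0/π) × [bracket] = (1361/π) × 0.313727 = 135.91 W/m².
— Configuration B (ϕ=+47.1°):
Solar declination: sin δ = sin ε · sin L_s = sin 23.44° × sin 343.7° = -0.11165, so δ = -6.410°.
cos h₀ = −tan(+47.1°) tan(-6.410°) = 0.1209, h₀ = 1.4496 rad.
Bracket: h₀ sin ϕ sin δ + cos ϕ cos δ sin h₀ = 1.4496×0.73254×-0.11165 + 0.68072×0.99375×0.99266 = -0.118560 + 0.671500 = 0.552940.
Q̄ = (S_0/π) × [bracket] = (1361/π) × 0.552940 = 239.54 W/m².
Ratio Q̄_A / Q̄_B = 135.91 / 239.54 = 0.5674.

Q̄_A / Q̄_B ≈ 0.567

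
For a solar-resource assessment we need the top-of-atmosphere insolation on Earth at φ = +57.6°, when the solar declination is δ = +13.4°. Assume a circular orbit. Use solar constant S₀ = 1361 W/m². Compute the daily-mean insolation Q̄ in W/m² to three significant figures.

cos H₀ = −tan(+57.6°) tan(+13.400°) = -0.3754, H₀ = 1.9556 rad.
Bracket: H₀ sin φ sin δ + cos φ cos δ sin H₀ = 1.9556×0.84433×0.23175 + 0.53583×0.97278×0.92686 = 0.382659 + 0.483121 = 0.865780.
Q̄ = (S₀/π) × [bracket] = (1361/π) × 0.865780 = 375.1 W/m².

Q̄ ≈ 375 W/m²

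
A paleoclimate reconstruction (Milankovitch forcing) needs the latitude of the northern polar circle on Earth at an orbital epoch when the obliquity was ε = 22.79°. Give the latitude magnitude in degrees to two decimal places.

The polar circle is the lowest latitude that experiences at least one full rotation of continuous daylight at the northern-summer solstice; it lies at |ϕ| = 90° − ε = 90° − 22.79° = 67.21°.

67.21°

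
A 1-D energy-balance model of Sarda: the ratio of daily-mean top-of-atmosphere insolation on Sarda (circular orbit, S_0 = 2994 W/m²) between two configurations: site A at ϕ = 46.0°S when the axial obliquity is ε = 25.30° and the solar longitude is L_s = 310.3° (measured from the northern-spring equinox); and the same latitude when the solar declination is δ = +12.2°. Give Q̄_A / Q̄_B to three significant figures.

Q̄_A / Q̄_B ≈ 2.33

— Configuration A (ϕ=-46.0°):
Solar declination: sin δ = sin ε · sin L_s = sin 25.30° × sin 310.3° = -0.32593, so δ = -19.022°.
cos h₀ = −tan(-46.0°) tan(-19.022°) = -0.3570, h₀ = 1.9359 rad.
Bracket: h₀ sin ϕ sin δ + cos ϕ cos δ sin h₀ = 1.9359×-0.71934×-0.32593 + 0.69466×0.94539×0.93410 = 0.453880 + 0.613446 = 1.067326.
Q̄ = (S_0/π) × [bracket] = (2994/π) × 1.067326 = 1017.2 W/m².
— Configuration B (ϕ=-46.0°):
cos h₀ = −tan(-46.0°) tan(+12.200°) = 0.2239, h₀ = 1.3450 rad.
Bracket: h₀ sin ϕ sin δ + cos ϕ cos δ sin h₀ = 1.3450×-0.71934×0.21132 + 0.69466×0.97742×0.97461 = -0.204455 + 0.661735 = 0.457280.
Q̄ = (S_0/π) × [bracket] = (2994/π) × 0.457280 = 435.80 W/m².
Ratio Q̄_A / Q̄_B = 1017.2 / 435.80 = 2.334.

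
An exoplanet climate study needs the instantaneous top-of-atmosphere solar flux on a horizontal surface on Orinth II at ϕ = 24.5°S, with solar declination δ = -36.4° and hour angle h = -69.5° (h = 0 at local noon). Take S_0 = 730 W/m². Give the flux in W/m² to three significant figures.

cos θ_z = sin ϕ sin δ + cos ϕ cos δ cos h = 0.246087 + 0.256500 = 0.502587.
Flux = S_0 · cos θ_z = 730 × 0.502587 = 366.9 W/m².

367 W/m²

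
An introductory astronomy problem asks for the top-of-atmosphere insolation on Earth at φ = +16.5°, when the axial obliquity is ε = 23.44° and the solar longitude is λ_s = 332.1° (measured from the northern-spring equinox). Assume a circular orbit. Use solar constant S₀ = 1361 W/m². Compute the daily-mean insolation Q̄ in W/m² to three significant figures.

Solar declination: sin δ = sin ε · sin λ_s = sin 23.44° × sin 332.1° = -0.18614, so δ = -10.727°.
cos H₀ = −tan(+16.5°) tan(-10.727°) = 0.0561, H₀ = 1.5146 rad.
Bracket: H₀ sin φ sin δ + cos φ cos δ sin H₀ = 1.5146×0.28402×-0.18614 + 0.95882×0.98252×0.99842 = -0.080073 + 0.940571 = 0.860498.
Q̄ = (S₀/π) × [bracket] = (1361/π) × 0.860498 = 372.8 W/m².

Q̄ ≈ 373 W/m²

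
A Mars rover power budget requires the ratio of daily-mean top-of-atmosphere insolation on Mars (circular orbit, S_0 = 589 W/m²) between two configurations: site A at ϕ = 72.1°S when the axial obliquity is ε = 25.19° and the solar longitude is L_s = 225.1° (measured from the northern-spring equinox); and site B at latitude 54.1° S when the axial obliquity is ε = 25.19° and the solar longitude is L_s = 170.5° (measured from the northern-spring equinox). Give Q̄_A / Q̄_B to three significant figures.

— Configuration A (ϕ=-72.1°):
Solar declination: sin δ = sin ε · sin L_s = sin 25.19° × sin 225.1° = -0.30148, so δ = -17.547°.
cos h₀ = −tan(-72.1°) tan(-17.547°) = -0.9790, h₀ = 2.9361 rad.
Bracket: h₀ sin ϕ sin δ + cos ϕ cos δ sin h₀ = 2.9361×-0.95159×-0.30148 + 0.30736×0.95347×0.20403 = 0.842324 + 0.059793 = 0.902117.
Q̄ = (S_0/π) × [bracket] = (589/π) × 0.902117 = 169.13 W/m².
— Configuration B (ϕ=-54.1°):
Solar declination: sin δ = sin ε · sin L_s = sin 25.19° × sin 170.5° = 0.07025, so δ = +4.028°.
cos h₀ = −tan(-54.1°) tan(+4.028°) = 0.0973, h₀ = 1.4734 rad.
Bracket: h₀ sin ϕ sin δ + cos ϕ cos δ sin h₀ = 1.4734×-0.81004×0.07025 + 0.58637×0.99753×0.99526 = -0.083844 + 0.582149 = 0.498305.
Q̄ = (S_0/π) × [bracket] = (589/π) × 0.498305 = 93.424 W/m².
Ratio Q̄_A / Q̄_B = 169.13 / 93.424 = 1.810.

Q̄_A / Q̄_B ≈ 1.81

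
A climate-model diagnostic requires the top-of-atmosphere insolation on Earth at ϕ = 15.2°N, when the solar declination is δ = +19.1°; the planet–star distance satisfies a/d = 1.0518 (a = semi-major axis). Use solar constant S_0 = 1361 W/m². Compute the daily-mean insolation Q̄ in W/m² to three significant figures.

cos h₀ = −tan(+15.2°) tan(+19.100°) = -0.0941, h₀ = 1.6650 rad.
Bracket: h₀ sin ϕ sin δ + cos ϕ cos δ sin h₀ = 1.6650×0.26219×0.32722 + 0.96502×0.94495×0.99556 = 0.142847 + 0.907847 = 1.050694.
Inverse-square distance factor (a/d)² = 1.0518² = 1.106283.
Q̄ = (S_0/π) × 1.106283 × [bracket] = (1361/π) × 1.106283 × 1.050694 = 503.6 W/m².

Q̄ ≈ 504 W/m²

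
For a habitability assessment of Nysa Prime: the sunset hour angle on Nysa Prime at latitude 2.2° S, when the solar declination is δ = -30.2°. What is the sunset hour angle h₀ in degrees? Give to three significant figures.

h₀ = 91.3°

cos h₀ = −tan ϕ · tan δ = −tan(-2.2°) × tan(-30.200°) = -0.0224, so h₀ = 1.5932 rad = 91.28°.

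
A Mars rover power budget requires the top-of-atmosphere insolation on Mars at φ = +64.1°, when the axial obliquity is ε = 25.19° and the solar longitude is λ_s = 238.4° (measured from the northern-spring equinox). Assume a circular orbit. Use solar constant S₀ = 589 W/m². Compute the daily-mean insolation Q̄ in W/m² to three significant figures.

Q̄ ≈ 6.45 W/m²

Solar declination: sin δ = sin ε · sin λ_s = sin 25.19° × sin 238.4° = -0.36251, so δ = -21.255°.
cos H₀ = −tan(+64.1°) tan(-21.255°) = 0.8011, H₀ = 0.6417 rad.
Bracket: H₀ sin φ sin δ + cos φ cos δ sin H₀ = 0.6417×0.89956×-0.36251 + 0.43680×0.93198×0.59859 = -0.209258 + 0.243679 = 0.034421.
Q̄ = (S₀/π) × [bracket] = (589/π) × 0.034421 = 6.453 W/m².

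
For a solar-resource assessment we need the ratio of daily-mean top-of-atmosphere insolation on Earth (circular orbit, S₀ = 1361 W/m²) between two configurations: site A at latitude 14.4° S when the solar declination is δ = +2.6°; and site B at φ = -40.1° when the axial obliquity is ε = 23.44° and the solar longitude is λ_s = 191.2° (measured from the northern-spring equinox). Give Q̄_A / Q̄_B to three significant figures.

— Configuration A (φ=-14.4°):
cos H₀ = −tan(-14.4°) tan(+2.600°) = 0.0117, H₀ = 1.5591 rad.
Bracket: H₀ sin φ sin δ + cos φ cos δ sin H₀ = 1.5591×-0.24869×0.04536 + 0.96858×0.99897×0.99993 = -0.017588 + 0.967515 = 0.949927.
Q̄ = (S₀/π) × [bracket] = (1361/π) × 0.949927 = 411.53 W/m².
— Configuration B (φ=-40.1°):
Solar declination: sin δ = sin ε · sin λ_s = sin 23.44° × sin 191.2° = -0.07726, so δ = -4.431°.
cos H₀ = −tan(-40.1°) tan(-4.431°) = -0.0653, H₀ = 1.6361 rad.
Bracket: H₀ sin φ sin δ + cos φ cos δ sin H₀ = 1.6361×-0.64412×-0.07726 + 0.76492×0.99701×0.99787 = 0.081420 + 0.761008 = 0.842428.
Q̄ = (S₀/π) × [bracket] = (1361/π) × 0.842428 = 364.96 W/m².
Ratio Q̄_A / Q̄_B = 411.53 / 364.96 = 1.128.

Q̄_A / Q̄_B ≈ 1.13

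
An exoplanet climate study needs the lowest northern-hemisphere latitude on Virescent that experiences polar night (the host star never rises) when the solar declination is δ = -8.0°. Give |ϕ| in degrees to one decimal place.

Polar night requires cos h₀ = −tan ϕ tan δ ≥ 1, i.e. tan ϕ tan δ ≤ −1.
The boundary is |tan ϕ| · |tan δ| = 1, so |ϕ| = 90° − |δ| = 90° − 8.0° = 82.0° in the northern hemisphere.

|ϕ| = 82.0°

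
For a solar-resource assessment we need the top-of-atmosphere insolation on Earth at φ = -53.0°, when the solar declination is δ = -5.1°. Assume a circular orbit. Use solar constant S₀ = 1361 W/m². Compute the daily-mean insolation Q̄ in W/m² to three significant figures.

Q̄ ≈ 310 W/m²

cos H₀ = −tan(-53.0°) tan(-5.100°) = -0.1184, H₀ = 1.6895 rad.
Bracket: H₀ sin φ sin δ + cos φ cos δ sin H₀ = 1.6895×-0.79864×-0.08889 + 0.60182×0.99604×0.99296 = 0.119939 + 0.595217 = 0.715156.
Q̄ = (S₀/π) × [bracket] = (1361/π) × 0.715156 = 309.8 W/m².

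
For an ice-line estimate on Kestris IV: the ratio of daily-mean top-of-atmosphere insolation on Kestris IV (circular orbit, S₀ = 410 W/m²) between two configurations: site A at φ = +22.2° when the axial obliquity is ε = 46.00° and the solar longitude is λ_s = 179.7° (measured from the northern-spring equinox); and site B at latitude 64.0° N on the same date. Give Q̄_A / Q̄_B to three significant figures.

Q̄_A / Q̄_B ≈ 2.09

— Configuration A (φ=+22.2°):
Solar declination: sin δ = sin ε · sin λ_s = sin 46.00° × sin 179.7° = 0.00377, so δ = +0.216°.
cos H₀ = −tan(+22.2°) tan(+0.216°) = -0.0015, H₀ = 1.5723 rad.
Bracket: H₀ sin φ sin δ + cos φ cos δ sin H₀ = 1.5723×0.37784×0.00377 + 0.92587×0.99999×1.00000 = 0.002240 + 0.925861 = 0.928101.
Q̄ = (S₀/π) × [bracket] = (410/π) × 0.928101 = 121.12 W/m².
— Configuration B (φ=+64.0°):
cos H₀ = −tan(+64.0°) tan(+0.216°) = -0.0077, H₀ = 1.5785 rad.
Bracket: H₀ sin φ sin δ + cos φ cos δ sin H₀ = 1.5785×0.89879×0.00377 + 0.43837×0.99999×0.99997 = 0.005349 + 0.438352 = 0.443701.
Q̄ = (S₀/π) × [bracket] = (410/π) × 0.443701 = 57.906 W/m².
Ratio Q̄_A / Q̄_B = 121.12 / 57.906 = 2.092.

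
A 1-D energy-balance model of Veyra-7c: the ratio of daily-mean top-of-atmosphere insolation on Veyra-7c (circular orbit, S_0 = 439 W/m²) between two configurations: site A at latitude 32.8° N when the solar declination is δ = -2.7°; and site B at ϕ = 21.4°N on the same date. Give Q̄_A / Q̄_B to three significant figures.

— Configuration A (ϕ=+32.8°):
cos h₀ = −tan(+32.8°) tan(-2.700°) = 0.0304, h₀ = 1.5404 rad.
Bracket: h₀ sin ϕ sin δ + cos ϕ cos δ sin h₀ = 1.5404×0.54171×-0.04711 + 0.84057×0.99889×0.99954 = -0.039311 + 0.839251 = 0.799940.
Q̄ = (S_0/π) × [bracket] = (439/π) × 0.799940 = 111.78 W/m².
— Configuration B (ϕ=+21.4°):
cos h₀ = −tan(+21.4°) tan(-2.700°) = 0.0185, h₀ = 1.5523 rad.
Bracket: h₀ sin ϕ sin δ + cos ϕ cos δ sin h₀ = 1.5523×0.36488×-0.04711 + 0.93106×0.99889×0.99983 = -0.026683 + 0.929868 = 0.903185.
Q̄ = (S_0/π) × [bracket] = (439/π) × 0.903185 = 126.21 W/m².
Ratio Q̄_A / Q̄_B = 111.78 / 126.21 = 0.8857.

Q̄_A / Q̄_B ≈ 0.886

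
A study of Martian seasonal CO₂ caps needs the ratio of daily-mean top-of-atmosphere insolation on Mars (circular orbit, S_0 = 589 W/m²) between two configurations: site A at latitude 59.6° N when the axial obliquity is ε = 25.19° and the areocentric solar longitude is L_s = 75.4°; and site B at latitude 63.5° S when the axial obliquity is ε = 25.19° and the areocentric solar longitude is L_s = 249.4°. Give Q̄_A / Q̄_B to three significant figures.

Q̄_A / Q̄_B ≈ 1.02

— Configuration A (ϕ=+59.6°):
sin δ = sin 25.19° × sin 75.4° = 0.41188, so δ = +24.323°.
cos h₀ = −tan(+59.6°) tan(+24.323°) = -0.7704, h₀ = 2.4503 rad.
Bracket: h₀ sin ϕ sin δ + cos ϕ cos δ sin h₀ = 2.4503×0.86251×0.41188 + 0.50603×0.91124×0.63755 = 0.870471 + 0.293984 = 1.164455.
Q̄ = (S_0/π) × [bracket] = (589/π) × 1.164455 = 218.32 W/m².
— Configuration B (ϕ=-63.5°):
sin δ = sin 25.19° × sin 249.4° = -0.39841, so δ = -23.479°.
cos h₀ = −tan(-63.5°) tan(-23.479°) = -0.8712, h₀ = 2.6285 rad.
Bracket: h₀ sin ϕ sin δ + cos ϕ cos δ sin h₀ = 2.6285×-0.89493×-0.39841 + 0.44620×0.91721×0.49091 = 0.937189 + 0.200909 = 1.138098.
Q̄ = (S_0/π) × [bracket] = (589/π) × 1.138098 = 213.38 W/m².
Ratio Q̄_A / Q̄_B = 218.32 / 213.38 = 1.023.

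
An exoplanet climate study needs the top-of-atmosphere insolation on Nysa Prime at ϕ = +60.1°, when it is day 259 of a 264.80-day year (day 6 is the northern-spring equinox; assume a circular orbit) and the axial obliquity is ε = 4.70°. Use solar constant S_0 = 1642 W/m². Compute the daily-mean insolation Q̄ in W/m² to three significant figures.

Q̄ ≈ 245 W/m²

Solar longitude: L_s = 360° × (259 − 6)/264.80 = 343.958°.
sin δ = sin 4.70° × sin 343.958° = -0.02264, so δ = -1.297°.
cos h₀ = −tan(+60.1°) tan(-1.297°) = 0.0394, h₀ = 1.5314 rad.
Bracket: h₀ sin ϕ sin δ + cos ϕ cos δ sin h₀ = 1.5314×0.86690×-0.02264 + 0.49849×0.99974×0.99922 = -0.030056 + 0.497972 = 0.467916.
Q̄ = (S_0/π) × [bracket] = (1642/π) × 0.467916 = 244.6 W/m².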